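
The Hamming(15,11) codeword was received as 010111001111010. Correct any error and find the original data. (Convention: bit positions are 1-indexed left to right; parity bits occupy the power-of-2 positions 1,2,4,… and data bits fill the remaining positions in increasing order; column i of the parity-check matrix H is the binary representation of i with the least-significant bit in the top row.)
Syndrome s = H · r^T (mod 2), r = 010111001111010:
  s[0] = (101010101010101)·(010111001111010) mod 2 = 0+0+0+0+1+0+0+0+1+0+1+0+0+0+0 mod 2 = 1
  s[1] = (011001100110011)·(010111001111010) mod 2 = 0+1+0+0+0+1+0+0+0+1+1+0+0+1+0 mod 2 = 1
  s[2] = (000111100001111)·(010111001111010) mod 2 = 0+0+0+1+1+1+0+0+0+0+0+1+0+1+0 mod 2 = 1
  s[3] = (000000011111111)·(010111001111010) mod 2 = 0+0+0+0+0+0+0+0+1+1+1+1+0+1+0 mod 2 = 1
Syndrome = 1111
Column 15 of H equals this syndrome → error at bit 15 (1-indexed).
Flip bit 15: 010111001111010 → 010111001111011
Extract data bits at positions {3,5,6,7,9,10,11,12,13,14,15}: 01101111011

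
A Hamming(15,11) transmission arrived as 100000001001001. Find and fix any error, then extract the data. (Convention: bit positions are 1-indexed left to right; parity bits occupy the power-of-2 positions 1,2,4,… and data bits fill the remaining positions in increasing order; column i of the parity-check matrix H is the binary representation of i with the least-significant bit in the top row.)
Syndrome s = H · r^T (mod 2), r = 100000001001001:
  s[0] = (101010101010101)·(100000001001001) mod 2 = 1+0+0+0+0+0+0+0+1+0+0+0+0+0+1 mod 2 = 1
  s[1] = (011001100110011)·(100000001001001) mod 2 = 0+0+0+0+0+0+0+0+0+0+0+0+0+0+1 mod 2 = 1
  s[2] = (000111100001111)·(100000001001001) mod 2 = 0+0+0+0+0+0+0+0+0+0+0+1+0+0+1 mod 2 = 0
  s[3] = (000000011111111)·(100000001001001) mod 2 = 0+0+0+0+0+0+0+0+1+0+0+1+0+0+1 mod 2 = 1
Syndrome = 1101
Column 11 of H equals this syndrome → error at bit 11 (1-indexed).
Flip bit 11: 100000001001001 → 100000001011001
Extract data bits at positions {3,5,6,7,9,10,11,12,13,14,15}: 00001011001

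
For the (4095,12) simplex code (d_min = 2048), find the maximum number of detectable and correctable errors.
Detection only: up to d_min − 1 = 2047 errors.
Correction: up to ⌊(d_min − 1)/2⌋ = ⌊2047/2⌋ = 1023 errors.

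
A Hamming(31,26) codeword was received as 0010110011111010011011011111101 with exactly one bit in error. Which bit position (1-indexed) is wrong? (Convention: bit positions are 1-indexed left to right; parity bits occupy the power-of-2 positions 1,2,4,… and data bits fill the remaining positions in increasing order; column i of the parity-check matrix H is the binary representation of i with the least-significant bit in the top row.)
Syndrome s = H · r^T (mod 2), r = 0010110011111010011011011111101:
  s[0] = (1010101010101010101010101010101)·(0010110011111010011011011111101) mod 2 = 0+0+1+0+1+0+0+0+1+0+1+0+1+0+1+0+0+0+1+0+1+0+0+0+1+0+1+0+1+0+1 mod 2 = 0
  s[1] = (0110011001100110011001100110011)·(0010110011111010011011011111101) mod 2 = 0+0+1+0+0+1+0+0+0+1+1+0+0+0+1+0+0+1+1+0+0+1+0+0+0+1+1+0+0+0+1 mod 2 = 1
  s[2] = (0001111000011110000111100001111)·(0010110011111010011011011111101) mod 2 = 0+0+0+0+1+1+0+0+0+0+0+1+1+0+1+0+0+0+0+0+1+1+0+0+0+0+0+1+1+0+1 mod 2 = 0
  s[3] = (0000000111111110000000011111111)·(0010110011111010011011011111101) mod 2 = 0+0+0+0+0+0+0+0+1+1+1+1+1+0+1+0+0+0+0+0+0+0+0+1+1+1+1+1+1+0+1 mod 2 = 1
  s[4] = (0000000000000001111111111111111)·(0010110011111010011011011111101) mod 2 = 0+0+0+0+0+0+0+0+0+0+0+0+0+0+0+0+0+1+1+0+1+1+0+1+1+1+1+1+1+0+1 mod 2 = 1
Syndrome = 01011
Column i of H is the binary representation of i, so the syndrome is the binary index of the flipped bit.
Read s = 01011 with s[0] as LSB: 0·2^0 + 1·2^1 + 0·2^2 + 1·2^3 + 1·2^4 = 26.
Error is at bit position 26.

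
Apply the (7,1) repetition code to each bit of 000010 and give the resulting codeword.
Repeat each bit 7× and concatenate:
0→0000000  0→0000000  0→0000000  0→0000000  1→1111111  0→0000000
Codeword = 000000000000000000000000000011111110000000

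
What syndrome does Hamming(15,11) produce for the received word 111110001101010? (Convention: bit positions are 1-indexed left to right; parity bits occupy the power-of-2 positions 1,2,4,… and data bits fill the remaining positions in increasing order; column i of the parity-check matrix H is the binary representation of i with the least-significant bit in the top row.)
Syndrome s = H · r^T (mod 2), r = 111110001101010:
  s[0] = (101010101010101)·(111110001101010) mod 2 = 1+0+1+0+1+0+0+0+1+0+0+0+0+0+0 mod 2 = 0
  s[1] = (011001100110011)·(111110001101010) mod 2 = 0+1+1+0+0+0+0+0+0+1+0+0+0+1+0 mod 2 = 0
  s[2] = (000111100001111)·(111110001101010) mod 2 = 0+0+0+1+1+0+0+0+0+0+0+1+0+1+0 mod 2 = 0
  s[3] = (000000011111111)·(111110001101010) mod 2 = 0+0+0+0+0+0+0+0+1+1+0+1+0+1+0 mod 2 = 0
Syndrome = 0000
s = 0: no error detected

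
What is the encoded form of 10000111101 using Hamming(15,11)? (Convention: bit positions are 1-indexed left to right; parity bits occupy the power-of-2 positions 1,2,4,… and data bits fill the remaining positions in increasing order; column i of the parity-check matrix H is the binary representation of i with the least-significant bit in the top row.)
Codeword c = d · G (mod 2), d = 10000111101:
  c[0] = d·G[:,0] = (10000111101)·(11011010101) mod 2 = 1+0+0+0+0+0+1+0+1+0+1 mod 2 = 0
  c[1] = d·G[:,1] = (10000111101)·(10110110011) mod 2 = 1+0+0+0+0+1+1+0+0+0+1 mod 2 = 0
  c[2] = d·G[:,2] = (10000111101)·(10000000000) mod 2 = 1+0+0+0+0+0+0+0+0+0+0 mod 2 = 1
  c[3] = d·G[:,3] = (10000111101)·(01110001111) mod 2 = 0+0+0+0+0+0+0+1+1+0+1 mod 2 = 1
  c[4] = d·G[:,4] = (10000111101)·(01000000000) mod 2 = 0+0+0+0+0+0+0+0+0+0+0 mod 2 = 0
  c[5] = d·G[:,5] = (10000111101)·(00100000000) mod 2 = 0+0+0+0+0+0+0+0+0+0+0 mod 2 = 0
  c[6] = d·G[:,6] = (10000111101)·(00010000000) mod 2 = 0+0+0+0+0+0+0+0+0+0+0 mod 2 = 0
  c[7] = d·G[:,7] = (10000111101)·(00001111111) mod 2 = 0+0+0+0+0+1+1+1+1+0+1 mod 2 = 1
  c[8] = d·G[:,8] = (10000111101)·(00001000000) mod 2 = 0+0+0+0+0+0+0+0+0+0+0 mod 2 = 0
  c[9] = d·G[:,9] = (10000111101)·(00000100000) mod 2 = 0+0+0+0+0+1+0+0+0+0+0 mod 2 = 1
  c[10] = d·G[:,10] = (10000111101)·(00000010000) mod 2 = 0+0+0+0+0+0+1+0+0+0+0 mod 2 = 1
  c[11] = d·G[:,11] = (10000111101)·(00000001000) mod 2 = 0+0+0+0+0+0+0+1+0+0+0 mod 2 = 1
  c[12] = d·G[:,12] = (10000111101)·(00000000100) mod 2 = 0+0+0+0+0+0+0+0+1+0+0 mod 2 = 1
  c[13] = d·G[:,13] = (10000111101)·(00000000010) mod 2 = 0+0+0+0+0+0+0+0+0+0+0 mod 2 = 0
  c[14] = d·G[:,14] = (10000111101)·(00000000001) mod 2 = 0+0+0+0+0+0+0+0+0+0+1 mod 2 = 1
Codeword = 001100010111101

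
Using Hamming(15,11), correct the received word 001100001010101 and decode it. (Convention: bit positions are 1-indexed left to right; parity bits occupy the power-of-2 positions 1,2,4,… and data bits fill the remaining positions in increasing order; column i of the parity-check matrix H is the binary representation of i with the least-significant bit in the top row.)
Syndrome s = H · r^T (mod 2), r = 001100001010101:
  s[0] = (101010101010101)·(001100001010101) mod 2 = 0+0+1+0+0+0+0+0+1+0+1+0+1+0+1 mod 2 = 1
  s[1] = (011001100110011)·(001100001010101) mod 2 = 0+0+1+0+0+0+0+0+0+0+1+0+0+0+1 mod 2 = 1
  s[2] = (000111100001111)·(001100001010101) mod 2 = 0+0+0+1+0+0+0+0+0+0+0+0+1+0+1 mod 2 = 1
  s[3] = (000000011111111)·(001100001010101) mod 2 = 0+0+0+0+0+0+0+0+1+0+1+0+1+0+1 mod 2 = 0
Syndrome = 1110
Column 7 of H equals this syndrome → error at bit 7 (1-indexed).
Flip bit 7: 001100001010101 → 001100101010101
Extract data bits at positions {3,5,6,7,9,10,11,12,13,14,15}: 10011010101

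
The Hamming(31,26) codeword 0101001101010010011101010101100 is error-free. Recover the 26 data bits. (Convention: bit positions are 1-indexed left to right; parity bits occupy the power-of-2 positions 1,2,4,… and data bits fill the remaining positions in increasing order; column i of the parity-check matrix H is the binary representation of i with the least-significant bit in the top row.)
Parity bits occupy power-of-2 positions; data bits are at positions {3,5,6,7,9,10,11,12,13,14,15,17,18,19,20,21,22,23,24,25,26,27,28,29,30,31} (1-indexed).
Extract: c[3]=0 c[5]=0 c[6]=0 c[7]=1 c[9]=0 c[10]=1 c[11]=0 c[12]=1 c[13]=0 c[14]=0 c[15]=1 c[17]=0 c[18]=1 c[19]=1 c[20]=1 c[21]=0 c[22]=1 c[23]=0 c[24]=1 c[25]=0 c[26]=1 c[27]=0 c[28]=1 c[29]=1 c[30]=0 c[31]=0
Data = 00010101001011101010101100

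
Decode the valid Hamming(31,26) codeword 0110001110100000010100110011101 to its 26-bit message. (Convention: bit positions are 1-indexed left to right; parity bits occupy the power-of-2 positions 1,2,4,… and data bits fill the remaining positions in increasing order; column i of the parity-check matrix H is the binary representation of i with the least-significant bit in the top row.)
Parity bits occupy power-of-2 positions; data bits are at positions {3,5,6,7,9,10,11,12,13,14,15,17,18,19,20,21,22,23,24,25,26,27,28,29,30,31} (1-indexed).
Extract: c[3]=1 c[5]=0 c[6]=0 c[7]=1 c[9]=1 c[10]=0 c[11]=1 c[12]=0 c[13]=0 c[14]=0 c[15]=0 c[17]=0 c[18]=1 c[19]=0 c[20]=1 c[21]=0 c[22]=0 c[23]=1 c[24]=1 c[25]=0 c[26]=0 c[27]=1 c[28]=1 c[29]=1 c[30]=0 c[31]=1
Data = 10011010000010100110011101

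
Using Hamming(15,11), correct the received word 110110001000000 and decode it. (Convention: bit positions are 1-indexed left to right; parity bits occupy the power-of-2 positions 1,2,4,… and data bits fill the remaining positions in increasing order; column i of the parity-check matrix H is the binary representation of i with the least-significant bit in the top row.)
Syndrome s = H · r^T (mod 2), r = 110110001000000:
  s[0] = (101010101010101)·(110110001000000) mod 2 = 1+0+0+0+1+0+0+0+1+0+0+0+0+0+0 mod 2 = 1
  s[1] = (011001100110011)·(110110001000000) mod 2 = 0+1+0+0+0+0+0+0+0+0+0+0+0+0+0 mod 2 = 1
  s[2] = (000111100001111)·(110110001000000) mod 2 = 0+0+0+1+1+0+0+0+0+0+0+0+0+0+0 mod 2 = 0
  s[3] = (000000011111111)·(110110001000000) mod 2 = 0+0+0+0+0+0+0+0+1+0+0+0+0+0+0 mod 2 = 1
Syndrome = 1101
Column 11 of H equals this syndrome → error at bit 11 (1-indexed).
Flip bit 11: 110110001000000 → 110110001010000
Extract data bits at positions {3,5,6,7,9,10,11,12,13,14,15}: 01001010000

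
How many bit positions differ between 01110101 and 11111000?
XOR = 10001101, count of 1s = 4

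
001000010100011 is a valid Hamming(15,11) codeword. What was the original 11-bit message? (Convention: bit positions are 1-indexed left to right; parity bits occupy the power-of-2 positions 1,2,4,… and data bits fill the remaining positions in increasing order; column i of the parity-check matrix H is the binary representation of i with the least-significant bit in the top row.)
Parity bits occupy power-of-2 positions; data bits are at positions {3,5,6,7,9,10,11,12,13,14,15} (1-indexed).
Extract: c[3]=1 c[5]=0 c[6]=0 c[7]=0 c[9]=0 c[10]=1 c[11]=0 c[12]=0 c[13]=0 c[14]=1 c[15]=1
Data = 10000100011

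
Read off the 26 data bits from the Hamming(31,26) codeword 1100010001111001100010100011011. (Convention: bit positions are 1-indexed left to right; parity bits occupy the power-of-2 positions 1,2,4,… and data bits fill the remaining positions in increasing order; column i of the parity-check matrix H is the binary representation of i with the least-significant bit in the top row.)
Parity bits occupy power-of-2 positions; data bits are at positions {3,5,6,7,9,10,11,12,13,14,15,17,18,19,20,21,22,23,24,25,26,27,28,29,30,31} (1-indexed).
Extract: c[3]=0 c[5]=0 c[6]=1 c[7]=0 c[9]=0 c[10]=1 c[11]=1 c[12]=1 c[13]=1 c[14]=0 c[15]=0 c[17]=1 c[18]=0 c[19]=0 c[20]=0 c[21]=1 c[22]=0 c[23]=1 c[24]=0 c[25]=0 c[26]=0 c[27]=1 c[28]=1 c[29]=0 c[30]=1 c[31]=1
Data = 00100111100100010100011011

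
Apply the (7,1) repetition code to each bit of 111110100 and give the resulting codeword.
Repeat each bit 7× and concatenate:
1→1111111  1→1111111  1→1111111  1→1111111  1→1111111  0→0000000  1→1111111  0→0000000  0→0000000
Codeword = 111111111111111111111111111111111110000000111111100000000000000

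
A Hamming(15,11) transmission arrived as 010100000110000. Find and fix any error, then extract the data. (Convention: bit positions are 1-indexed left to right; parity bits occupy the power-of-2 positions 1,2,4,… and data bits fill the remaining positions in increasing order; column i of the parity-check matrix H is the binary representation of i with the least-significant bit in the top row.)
Syndrome s = H · r^T (mod 2), r = 010100000110000:
  s[0] = (101010101010101)·(010100000110000) mod 2 = 0+0+0+0+0+0+0+0+0+0+1+0+0+0+0 mod 2 = 1
  s[1] = (011001100110011)·(010100000110000) mod 2 = 0+1+0+0+0+0+0+0+0+1+1+0+0+0+0 mod 2 = 1
  s[2] = (000111100001111)·(010100000110000) mod 2 = 0+0+0+1+0+0+0+0+0+0+0+0+0+0+0 mod 2 = 1
  s[3] = (000000011111111)·(010100000110000) mod 2 = 0+0+0+0+0+0+0+0+0+1+1+0+0+0+0 mod 2 = 0
Syndrome = 1110
Column 7 of H equals this syndrome → error at bit 7 (1-indexed).
Flip bit 7: 010100000110000 → 010100100110000
Extract data bits at positions {3,5,6,7,9,10,11,12,13,14,15}: 00010110000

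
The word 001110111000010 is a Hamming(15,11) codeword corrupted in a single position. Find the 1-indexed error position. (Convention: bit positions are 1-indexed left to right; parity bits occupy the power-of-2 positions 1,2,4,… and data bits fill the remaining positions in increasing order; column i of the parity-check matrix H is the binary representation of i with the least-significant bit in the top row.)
Syndrome s = H · r^T (mod 2), r = 001110111000010:
  s[0] = (101010101010101)·(001110111000010) mod 2 = 0+0+1+0+1+0+1+0+1+0+0+0+0+0+0 mod 2 = 0
  s[1] = (011001100110011)·(001110111000010) mod 2 = 0+0+1+0+0+0+1+0+0+0+0+0+0+1+0 mod 2 = 1
  s[2] = (000111100001111)·(001110111000010) mod 2 = 0+0+0+1+1+0+1+0+0+0+0+0+0+1+0 mod 2 = 0
  s[3] = (000000011111111)·(001110111000010) mod 2 = 0+0+0+0+0+0+0+1+1+0+0+0+0+1+0 mod 2 = 1
Syndrome = 0101
Column i of H is the binary representation of i, so the syndrome is the binary index of the flipped bit.
Read s = 0101 with s[0] as LSB: 0·2^0 + 1·2^1 + 0·2^2 + 1·2^3 = 10.
Error is at bit position 10.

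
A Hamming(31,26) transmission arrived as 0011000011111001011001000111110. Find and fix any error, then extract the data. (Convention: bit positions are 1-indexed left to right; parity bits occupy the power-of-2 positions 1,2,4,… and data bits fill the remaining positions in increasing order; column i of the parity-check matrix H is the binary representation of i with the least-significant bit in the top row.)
Syndrome s = H · r^T (mod 2), r = 0011000011111001011001000111110:
  s[0] = (1010101010101010101010101010101)·(0011000011111001011001000111110) mod 2 = 0+0+1+0+0+0+0+0+1+0+1+0+1+0+0+0+0+0+1+0+0+0+0+0+0+0+1+0+1+0+0 mod 2 = 1
  s[1] = (0110011001100110011001100110011)·(0011000011111001011001000111110) mod 2 = 0+0+1+0+0+0+0+0+0+1+1+0+0+0+0+0+0+1+1+0+0+1+0+0+0+1+1+0+0+1+0 mod 2 = 1
  s[2] = (0001111000011110000111100001111)·(0011000011111001011001000111110) mod 2 = 0+0+0+1+0+0+0+0+0+0+0+1+1+0+0+0+0+0+0+0+0+1+0+0+0+0+0+1+1+1+0 mod 2 = 1
  s[3] = (0000000111111110000000011111111)·(0011000011111001011001000111110) mod 2 = 0+0+0+0+0+0+0+0+1+1+1+1+1+0+0+0+0+0+0+0+0+0+0+0+0+1+1+1+1+1+0 mod 2 = 0
  s[4] = (0000000000000001111111111111111)·(0011000011111001011001000111110) mod 2 = 0+0+0+0+0+0+0+0+0+0+0+0+0+0+0+1+0+1+1+0+0+1+0+0+0+1+1+1+1+1+0 mod 2 = 1
Syndrome = 11101
Column 23 of H equals this syndrome → error at bit 23 (1-indexed).
Flip bit 23: 0011000011111001011001000111110 → 0011000011111001011001100111110
Extract data bits at positions {3,5,6,7,9,10,11,12,13,14,15,17,18,19,20,21,22,23,24,25,26,27,28,29,30,31}: 10001111100011001100111110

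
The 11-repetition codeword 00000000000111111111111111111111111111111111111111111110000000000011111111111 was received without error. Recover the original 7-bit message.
Split into 11-bit blocks: 00000000000 11111111111 11111111111 11111111111 11111111111 00000000000 11111111111
Data = 0111101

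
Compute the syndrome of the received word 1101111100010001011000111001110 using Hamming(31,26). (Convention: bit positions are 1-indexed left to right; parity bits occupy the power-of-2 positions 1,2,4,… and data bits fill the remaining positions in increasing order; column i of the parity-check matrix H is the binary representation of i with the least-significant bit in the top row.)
Syndrome s = H · r^T (mod 2), r = 1101111100010001011000111001110:
  s[0] = (1010101010101010101010101010101)·(1101111100010001011000111001110) mod 2 = 1+0+0+0+1+0+1+0+0+0+0+0+0+0+0+0+0+0+1+0+0+0+1+0+1+0+0+0+1+0+0 mod 2 = 1
  s[1] = (0110011001100110011001100110011)·(1101111100010001011000111001110) mod 2 = 0+1+0+0+0+1+1+0+0+0+0+0+0+0+0+0+0+1+1+0+0+0+1+0+0+0+0+0+0+1+0 mod 2 = 1
  s[2] = (0001111000011110000111100001111)·(1101111100010001011000111001110) mod 2 = 0+0+0+1+1+1+1+0+0+0+0+1+0+0+0+0+0+0+0+0+0+0+1+0+0+0+0+1+1+1+0 mod 2 = 1
  s[3] = (0000000111111110000000011111111)·(1101111100010001011000111001110) mod 2 = 0+0+0+0+0+0+0+1+0+0+0+1+0+0+0+0+0+0+0+0+0+0+0+1+1+0+0+1+1+1+0 mod 2 = 1
  s[4] = (0000000000000001111111111111111)·(1101111100010001011000111001110) mod 2 = 0+0+0+0+0+0+0+0+0+0+0+0+0+0+0+1+0+1+1+0+0+0+1+1+1+0+0+1+1+1+0 mod 2 = 1
Syndrome = 11111
Non-zero syndrome: error at position 31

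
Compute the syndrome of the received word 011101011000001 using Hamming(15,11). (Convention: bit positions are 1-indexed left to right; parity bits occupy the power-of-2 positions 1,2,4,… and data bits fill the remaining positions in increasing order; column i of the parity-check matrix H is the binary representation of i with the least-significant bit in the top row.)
Syndrome s = H · r^T (mod 2), r = 011101011000001:
  s[0] = (101010101010101)·(011101011000001) mod 2 = 0+0+1+0+0+0+0+0+1+0+0+0+0+0+1 mod 2 = 1
  s[1] = (011001100110011)·(011101011000001) mod 2 = 0+1+1+0+0+1+0+0+0+0+0+0+0+0+1 mod 2 = 0
  s[2] = (000111100001111)·(011101011000001) mod 2 = 0+0+0+1+0+1+0+0+0+0+0+0+0+0+1 mod 2 = 1
  s[3] = (000000011111111)·(011101011000001) mod 2 = 0+0+0+0+0+0+0+1+1+0+0+0+0+0+1 mod 2 = 1
Syndrome = 1011
Non-zero syndrome: error at position 13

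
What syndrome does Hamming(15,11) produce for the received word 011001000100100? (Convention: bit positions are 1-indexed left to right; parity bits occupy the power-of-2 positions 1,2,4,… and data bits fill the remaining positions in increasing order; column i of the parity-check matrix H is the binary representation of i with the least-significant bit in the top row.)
Syndrome s = H · r^T (mod 2), r = 011001000100100:
  s[0] = (101010101010101)·(011001000100100) mod 2 = 0+0+1+0+0+0+0+0+0+0+0+0+1+0+0 mod 2 = 0
  s[1] = (011001100110011)·(011001000100100) mod 2 = 0+1+1+0+0+1+0+0+0+1+0+0+0+0+0 mod 2 = 0
  s[2] = (000111100001111)·(011001000100100) mod 2 = 0+0+0+0+0+1+0+0+0+0+0+0+1+0+0 mod 2 = 0
  s[3] = (000000011111111)·(011001000100100) mod 2 = 0+0+0+0+0+0+0+0+0+1+0+0+1+0+0 mod 2 = 0
Syndrome = 0000
s = 0: no error detected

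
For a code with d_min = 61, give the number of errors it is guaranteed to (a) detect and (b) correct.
(a) Detection requires d_min ≥ e+1, so e ≤ d_min − 1 = 60.
(b) Correction requires d_min ≥ 2t+1, so t ≤ ⌊(d_min − 1)/2⌋ = ⌊60/2⌋ = 30.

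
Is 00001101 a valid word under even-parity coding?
Sum of all bits: 0+0+0+0+1+1+0+1 = 3; 3 mod 2 = 1. Result is 1 → parity error detected.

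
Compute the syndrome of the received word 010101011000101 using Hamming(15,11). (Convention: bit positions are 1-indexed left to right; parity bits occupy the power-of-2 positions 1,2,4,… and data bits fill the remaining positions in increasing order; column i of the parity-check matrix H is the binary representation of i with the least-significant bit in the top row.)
Syndrome s = H · r^T (mod 2), r = 010101011000101:
  s[0] = (101010101010101)·(010101011000101) mod 2 = 0+0+0+0+0+0+0+0+1+0+0+0+1+0+1 mod 2 = 1
  s[1] = (011001100110011)·(010101011000101) mod 2 = 0+1+0+0+0+1+0+0+0+0+0+0+0+0+1 mod 2 = 1
  s[2] = (000111100001111)·(010101011000101) mod 2 = 0+0+0+1+0+1+0+0+0+0+0+0+1+0+1 mod 2 = 0
  s[3] = (000000011111111)·(010101011000101) mod 2 = 0+0+0+0+0+0+0+1+1+0+0+0+1+0+1 mod 2 = 0
Syndrome = 1100
Non-zero syndrome: error at position 3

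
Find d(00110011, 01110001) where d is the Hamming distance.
XOR = 01000010, count of 1s = 2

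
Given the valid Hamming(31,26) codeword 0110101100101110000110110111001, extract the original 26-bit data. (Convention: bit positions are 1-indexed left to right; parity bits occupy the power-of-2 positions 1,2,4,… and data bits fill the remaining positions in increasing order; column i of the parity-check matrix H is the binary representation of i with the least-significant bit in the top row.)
Parity bits occupy power-of-2 positions; data bits are at positions {3,5,6,7,9,10,11,12,13,14,15,17,18,19,20,21,22,23,24,25,26,27,28,29,30,31} (1-indexed).
Extract: c[3]=1 c[5]=1 c[6]=0 c[7]=1 c[9]=0 c[10]=0 c[11]=1 c[12]=0 c[13]=1 c[14]=1 c[15]=1 c[17]=0 c[18]=0 c[19]=0 c[20]=1 c[21]=1 c[22]=0 c[23]=1 c[24]=1 c[25]=0 c[26]=1 c[27]=1 c[28]=1 c[29]=0 c[30]=0 c[31]=1
Data = 11010010111000110110111001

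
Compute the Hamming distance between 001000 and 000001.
XOR = 001001, count of 1s = 2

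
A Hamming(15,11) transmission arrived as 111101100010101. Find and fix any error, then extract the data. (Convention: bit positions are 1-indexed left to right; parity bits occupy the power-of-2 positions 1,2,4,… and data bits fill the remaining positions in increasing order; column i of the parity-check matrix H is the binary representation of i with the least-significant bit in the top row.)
Syndrome s = H · r^T (mod 2), r = 111101100010101:
  s[0] = (101010101010101)·(111101100010101) mod 2 = 1+0+1+0+0+0+1+0+0+0+1+0+1+0+1 mod 2 = 0
  s[1] = (011001100110011)·(111101100010101) mod 2 = 0+1+1+0+0+1+1+0+0+0+1+0+0+0+1 mod 2 = 0
  s[2] = (000111100001111)·(111101100010101) mod 2 = 0+0+0+1+0+1+1+0+0+0+0+0+1+0+1 mod 2 = 1
  s[3] = (000000011111111)·(111101100010101) mod 2 = 0+0+0+0+0+0+0+0+0+0+1+0+1+0+1 mod 2 = 1
Syndrome = 0011
Column 12 of H equals this syndrome → error at bit 12 (1-indexed).
Flip bit 12: 111101100010101 → 111101100011101
Extract data bits at positions {3,5,6,7,9,10,11,12,13,14,15}: 10110011101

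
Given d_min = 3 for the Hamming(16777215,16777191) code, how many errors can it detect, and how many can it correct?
Detection only: up to d_min − 1 = 2 errors.
Correction: up to ⌊(d_min − 1)/2⌋ = ⌊2/2⌋ = 1 errors.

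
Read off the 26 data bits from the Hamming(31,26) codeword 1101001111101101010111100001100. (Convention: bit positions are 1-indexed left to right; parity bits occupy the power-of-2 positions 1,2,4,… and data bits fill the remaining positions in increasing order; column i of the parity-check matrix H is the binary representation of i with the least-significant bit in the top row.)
Parity bits occupy power-of-2 positions; data bits are at positions {3,5,6,7,9,10,11,12,13,14,15,17,18,19,20,21,22,23,24,25,26,27,28,29,30,31} (1-indexed).
Extract: c[3]=0 c[5]=0 c[6]=0 c[7]=1 c[9]=1 c[10]=1 c[11]=1 c[12]=0 c[13]=1 c[14]=1 c[15]=0 c[17]=0 c[18]=1 c[19]=0 c[20]=1 c[21]=1 c[22]=1 c[23]=1 c[24]=0 c[25]=0 c[26]=0 c[27]=0 c[28]=1 c[29]=1 c[30]=0 c[31]=0
Data = 00011110110010111100001100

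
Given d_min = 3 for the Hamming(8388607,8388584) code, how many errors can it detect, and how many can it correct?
Detection only: up to d_min − 1 = 2 errors.
Correction: up to ⌊(d_min − 1)/2⌋ = ⌊2/2⌋ = 1 errors.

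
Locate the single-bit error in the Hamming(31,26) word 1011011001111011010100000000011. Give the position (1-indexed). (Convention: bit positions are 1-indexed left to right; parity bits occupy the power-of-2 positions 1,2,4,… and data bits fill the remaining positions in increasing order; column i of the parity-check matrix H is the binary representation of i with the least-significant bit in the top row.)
Syndrome s = H · r^T (mod 2), r = 1011011001111011010100000000011:
  s[0] = (1010101010101010101010101010101)·(1011011001111011010100000000011) mod 2 = 1+0+1+0+0+0+1+0+0+0+1+0+1+0+1+0+0+0+0+0+0+0+0+0+0+0+0+0+0+0+1 mod 2 = 1
  s[1] = (0110011001100110011001100110011)·(1011011001111011010100000000011) mod 2 = 0+0+1+0+0+1+1+0+0+1+1+0+0+0+1+0+0+1+0+0+0+0+0+0+0+0+0+0+0+1+1 mod 2 = 1
  s[2] = (0001111000011110000111100001111)·(1011011001111011010100000000011) mod 2 = 0+0+0+1+0+1+1+0+0+0+0+1+1+0+1+0+0+0+0+1+0+0+0+0+0+0+0+0+0+1+1 mod 2 = 1
  s[3] = (0000000111111110000000011111111)·(1011011001111011010100000000011) mod 2 = 0+0+0+0+0+0+0+0+0+1+1+1+1+0+1+0+0+0+0+0+0+0+0+0+0+0+0+0+0+1+1 mod 2 = 1
  s[4] = (0000000000000001111111111111111)·(1011011001111011010100000000011) mod 2 = 0+0+0+0+0+0+0+0+0+0+0+0+0+0+0+1+0+1+0+1+0+0+0+0+0+0+0+0+0+1+1 mod 2 = 1
Syndrome = 11111
Column i of H is the binary representation of i, so the syndrome is the binary index of the flipped bit.
Read s = 11111 with s[0] as LSB: 1·2^0 + 1·2^1 + 1·2^2 + 1·2^3 + 1·2^4 = 31.
Error is at bit position 31.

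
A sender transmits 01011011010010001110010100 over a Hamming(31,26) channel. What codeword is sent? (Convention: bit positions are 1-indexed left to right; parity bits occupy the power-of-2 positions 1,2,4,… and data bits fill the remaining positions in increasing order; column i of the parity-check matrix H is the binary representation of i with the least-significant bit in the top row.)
Codeword c = d · G (mod 2), d = 01011011010010001110010100:
  c[0] = d·G[:,0] = (01011011010010001110010100)·(11011010101101010101010101) mod 2 = 0+1+0+1+1+0+1+0+0+0+0+0+0+0+0+0+0+1+0+0+0+1+0+1+0+0 mod 2 = 1
  c[1] = d·G[:,1] = (01011011010010001110010100)·(10110110011011001100110011) mod 2 = 0+0+0+1+0+0+1+0+0+1+0+0+1+0+0+0+1+1+0+0+0+1+0+0+0+0 mod 2 = 1
  c[2] = d·G[:,2] = (01011011010010001110010100)·(10000000000000000000000000) mod 2 = 0+0+0+0+0+0+0+0+0+0+0+0+0+0+0+0+0+0+0+0+0+0+0+0+0+0 mod 2 = 0
  c[3] = d·G[:,3] = (01011011010010001110010100)·(01110001111000111100001111) mod 2 = 0+1+0+1+0+0+0+1+0+1+0+0+0+0+0+0+1+1+0+0+0+0+0+1+0+0 mod 2 = 1
  c[4] = d·G[:,4] = (01011011010010001110010100)·(01000000000000000000000000) mod 2 = 0+1+0+0+0+0+0+0+0+0+0+0+0+0+0+0+0+0+0+0+0+0+0+0+0+0 mod 2 = 1
  c[5] = d·G[:,5] = (01011011010010001110010100)·(00100000000000000000000000) mod 2 = 0+0+0+0+0+0+0+0+0+0+0+0+0+0+0+0+0+0+0+0+0+0+0+0+0+0 mod 2 = 0
  c[6] = d·G[:,6] = (01011011010010001110010100)·(00010000000000000000000000) mod 2 = 0+0+0+1+0+0+0+0+0+0+0+0+0+0+0+0+0+0+0+0+0+0+0+0+0+0 mod 2 = 1
  c[7] = d·G[:,7] = (01011011010010001110010100)·(00001111111000000011111111) mod 2 = 0+0+0+0+1+0+1+1+0+1+0+0+0+0+0+0+0+0+1+0+0+1+0+1+0+0 mod 2 = 1
  c[8] = d·G[:,8] = (01011011010010001110010100)·(00001000000000000000000000) mod 2 = 0+0+0+0+1+0+0+0+0+0+0+0+0+0+0+0+0+0+0+0+0+0+0+0+0+0 mod 2 = 1
  c[9] = d·G[:,9] = (01011011010010001110010100)·(00000100000000000000000000) mod 2 = 0+0+0+0+0+0+0+0+0+0+0+0+0+0+0+0+0+0+0+0+0+0+0+0+0+0 mod 2 = 0
  c[10] = d·G[:,10] = (01011011010010001110010100)·(00000010000000000000000000) mod 2 = 0+0+0+0+0+0+1+0+0+0+0+0+0+0+0+0+0+0+0+0+0+0+0+0+0+0 mod 2 = 1
  c[11] = d·G[:,11] = (01011011010010001110010100)·(00000001000000000000000000) mod 2 = 0+0+0+0+0+0+0+1+0+0+0+0+0+0+0+0+0+0+0+0+0+0+0+0+0+0 mod 2 = 1
  c[12] = d·G[:,12] = (01011011010010001110010100)·(00000000100000000000000000) mod 2 = 0+0+0+0+0+0+0+0+0+0+0+0+0+0+0+0+0+0+0+0+0+0+0+0+0+0 mod 2 = 0
  c[13] = d·G[:,13] = (01011011010010001110010100)·(00000000010000000000000000) mod 2 = 0+0+0+0+0+0+0+0+0+1+0+0+0+0+0+0+0+0+0+0+0+0+0+0+0+0 mod 2 = 1
  c[14] = d·G[:,14] = (01011011010010001110010100)·(00000000001000000000000000) mod 2 = 0+0+0+0+0+0+0+0+0+0+0+0+0+0+0+0+0+0+0+0+0+0+0+0+0+0 mod 2 = 0
  c[15] = d·G[:,15] = (01011011010010001110010100)·(00000000000111111111111111) mod 2 = 0+0+0+0+0+0+0+0+0+0+0+0+1+0+0+0+1+1+1+0+0+1+0+1+0+0 mod 2 = 0
  c[16] = d·G[:,16] = (01011011010010001110010100)·(00000000000100000000000000) mod 2 = 0+0+0+0+0+0+0+0+0+0+0+0+0+0+0+0+0+0+0+0+0+0+0+0+0+0 mod 2 = 0
  c[17] = d·G[:,17] = (01011011010010001110010100)·(00000000000010000000000000) mod 2 = 0+0+0+0+0+0+0+0+0+0+0+0+1+0+0+0+0+0+0+0+0+0+0+0+0+0 mod 2 = 1
  c[18] = d·G[:,18] = (01011011010010001110010100)·(00000000000001000000000000) mod 2 = 0+0+0+0+0+0+0+0+0+0+0+0+0+0+0+0+0+0+0+0+0+0+0+0+0+0 mod 2 = 0
  c[19] = d·G[:,19] = (01011011010010001110010100)·(00000000000000100000000000) mod 2 = 0+0+0+0+0+0+0+0+0+0+0+0+0+0+0+0+0+0+0+0+0+0+0+0+0+0 mod 2 = 0
  c[20] = d·G[:,20] = (01011011010010001110010100)·(00000000000000010000000000) mod 2 = 0+0+0+0+0+0+0+0+0+0+0+0+0+0+0+0+0+0+0+0+0+0+0+0+0+0 mod 2 = 0
  c[21] = d·G[:,21] = (01011011010010001110010100)·(00000000000000001000000000) mod 2 = 0+0+0+0+0+0+0+0+0+0+0+0+0+0+0+0+1+0+0+0+0+0+0+0+0+0 mod 2 = 1
  c[22] = d·G[:,22] = (01011011010010001110010100)·(00000000000000000100000000) mod 2 = 0+0+0+0+0+0+0+0+0+0+0+0+0+0+0+0+0+1+0+0+0+0+0+0+0+0 mod 2 = 1
  c[23] = d·G[:,23] = (01011011010010001110010100)·(00000000000000000010000000) mod 2 = 0+0+0+0+0+0+0+0+0+0+0+0+0+0+0+0+0+0+1+0+0+0+0+0+0+0 mod 2 = 1
  c[24] = d·G[:,24] = (01011011010010001110010100)·(00000000000000000001000000) mod 2 = 0+0+0+0+0+0+0+0+0+0+0+0+0+0+0+0+0+0+0+0+0+0+0+0+0+0 mod 2 = 0
  c[25] = d·G[:,25] = (01011011010010001110010100)·(00000000000000000000100000) mod 2 = 0+0+0+0+0+0+0+0+0+0+0+0+0+0+0+0+0+0+0+0+0+0+0+0+0+0 mod 2 = 0
  c[26] = d·G[:,26] = (01011011010010001110010100)·(00000000000000000000010000) mod 2 = 0+0+0+0+0+0+0+0+0+0+0+0+0+0+0+0+0+0+0+0+0+1+0+0+0+0 mod 2 = 1
  c[27] = d·G[:,27] = (01011011010010001110010100)·(00000000000000000000001000) mod 2 = 0+0+0+0+0+0+0+0+0+0+0+0+0+0+0+0+0+0+0+0+0+0+0+0+0+0 mod 2 = 0
  c[28] = d·G[:,28] = (01011011010010001110010100)·(00000000000000000000000100) mod 2 = 0+0+0+0+0+0+0+0+0+0+0+0+0+0+0+0+0+0+0+0+0+0+0+1+0+0 mod 2 = 1
  c[29] = d·G[:,29] = (01011011010010001110010100)·(00000000000000000000000010) mod 2 = 0+0+0+0+0+0+0+0+0+0+0+0+0+0+0+0+0+0+0+0+0+0+0+0+0+0 mod 2 = 0
  c[30] = d·G[:,30] = (01011011010010001110010100)·(00000000000000000000000001) mod 2 = 0+0+0+0+0+0+0+0+0+0+0+0+0+0+0+0+0+0+0+0+0+0+0+0+0+0 mod 2 = 0
Codeword = 1101101110110100010001110010100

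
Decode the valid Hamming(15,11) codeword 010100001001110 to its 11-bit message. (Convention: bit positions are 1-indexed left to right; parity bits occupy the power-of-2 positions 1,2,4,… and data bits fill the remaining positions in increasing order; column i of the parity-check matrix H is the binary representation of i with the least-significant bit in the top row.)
Parity bits occupy power-of-2 positions; data bits are at positions {3,5,6,7,9,10,11,12,13,14,15} (1-indexed).
Extract: c[3]=0 c[5]=0 c[6]=0 c[7]=0 c[9]=1 c[10]=0 c[11]=0 c[12]=1 c[13]=1 c[14]=1 c[15]=0
Data = 00001001110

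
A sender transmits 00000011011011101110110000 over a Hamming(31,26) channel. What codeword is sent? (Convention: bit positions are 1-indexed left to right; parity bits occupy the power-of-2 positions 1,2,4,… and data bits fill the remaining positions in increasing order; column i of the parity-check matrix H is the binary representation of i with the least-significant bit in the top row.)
Codeword c = d · G (mod 2), d = 00000011011011101110110000:
  c[0] = d·G[:,0] = (00000011011011101110110000)·(11011010101101010101010101) mod 2 = 0+0+0+0+0+0+1+0+0+0+1+0+0+1+0+0+0+1+0+0+0+1+0+0+0+0 mod 2 = 1
  c[1] = d·G[:,1] = (00000011011011101110110000)·(10110110011011001100110011) mod 2 = 0+0+0+0+0+0+1+0+0+1+1+0+1+1+0+0+1+1+0+0+1+1+0+0+0+0 mod 2 = 1
  c[2] = d·G[:,2] = (00000011011011101110110000)·(10000000000000000000000000) mod 2 = 0+0+0+0+0+0+0+0+0+0+0+0+0+0+0+0+0+0+0+0+0+0+0+0+0+0 mod 2 = 0
  c[3] = d·G[:,3] = (00000011011011101110110000)·(01110001111000111100001111) mod 2 = 0+0+0+0+0+0+0+1+0+1+1+0+0+0+1+0+1+1+0+0+0+0+0+0+0+0 mod 2 = 0
  c[4] = d·G[:,4] = (00000011011011101110110000)·(01000000000000000000000000) mod 2 = 0+0+0+0+0+0+0+0+0+0+0+0+0+0+0+0+0+0+0+0+0+0+0+0+0+0 mod 2 = 0
  c[5] = d·G[:,5] = (00000011011011101110110000)·(00100000000000000000000000) mod 2 = 0+0+0+0+0+0+0+0+0+0+0+0+0+0+0+0+0+0+0+0+0+0+0+0+0+0 mod 2 = 0
  c[6] = d·G[:,6] = (00000011011011101110110000)·(00010000000000000000000000) mod 2 = 0+0+0+0+0+0+0+0+0+0+0+0+0+0+0+0+0+0+0+0+0+0+0+0+0+0 mod 2 = 0
  c[7] = d·G[:,7] = (00000011011011101110110000)·(00001111111000000011111111) mod 2 = 0+0+0+0+0+0+1+1+0+1+1+0+0+0+0+0+0+0+1+0+1+1+0+0+0+0 mod 2 = 1
  c[8] = d·G[:,8] = (00000011011011101110110000)·(00001000000000000000000000) mod 2 = 0+0+0+0+0+0+0+0+0+0+0+0+0+0+0+0+0+0+0+0+0+0+0+0+0+0 mod 2 = 0
  c[9] = d·G[:,9] = (00000011011011101110110000)·(00000100000000000000000000) mod 2 = 0+0+0+0+0+0+0+0+0+0+0+0+0+0+0+0+0+0+0+0+0+0+0+0+0+0 mod 2 = 0
  c[10] = d·G[:,10] = (00000011011011101110110000)·(00000010000000000000000000) mod 2 = 0+0+0+0+0+0+1+0+0+0+0+0+0+0+0+0+0+0+0+0+0+0+0+0+0+0 mod 2 = 1
  c[11] = d·G[:,11] = (00000011011011101110110000)·(00000001000000000000000000) mod 2 = 0+0+0+0+0+0+0+1+0+0+0+0+0+0+0+0+0+0+0+0+0+0+0+0+0+0 mod 2 = 1
  c[12] = d·G[:,12] = (00000011011011101110110000)·(00000000100000000000000000) mod 2 = 0+0+0+0+0+0+0+0+0+0+0+0+0+0+0+0+0+0+0+0+0+0+0+0+0+0 mod 2 = 0
  c[13] = d·G[:,13] = (00000011011011101110110000)·(00000000010000000000000000) mod 2 = 0+0+0+0+0+0+0+0+0+1+0+0+0+0+0+0+0+0+0+0+0+0+0+0+0+0 mod 2 = 1
  c[14] = d·G[:,14] = (00000011011011101110110000)·(00000000001000000000000000) mod 2 = 0+0+0+0+0+0+0+0+0+0+1+0+0+0+0+0+0+0+0+0+0+0+0+0+0+0 mod 2 = 1
  c[15] = d·G[:,15] = (00000011011011101110110000)·(00000000000111111111111111) mod 2 = 0+0+0+0+0+0+0+0+0+0+0+0+1+1+1+0+1+1+1+0+1+1+0+0+0+0 mod 2 = 0
  c[16] = d·G[:,16] = (00000011011011101110110000)·(00000000000100000000000000) mod 2 = 0+0+0+0+0+0+0+0+0+0+0+0+0+0+0+0+0+0+0+0+0+0+0+0+0+0 mod 2 = 0
  c[17] = d·G[:,17] = (00000011011011101110110000)·(00000000000010000000000000) mod 2 = 0+0+0+0+0+0+0+0+0+0+0+0+1+0+0+0+0+0+0+0+0+0+0+0+0+0 mod 2 = 1
  c[18] = d·G[:,18] = (00000011011011101110110000)·(00000000000001000000000000) mod 2 = 0+0+0+0+0+0+0+0+0+0+0+0+0+1+0+0+0+0+0+0+0+0+0+0+0+0 mod 2 = 1
  c[19] = d·G[:,19] = (00000011011011101110110000)·(00000000000000100000000000) mod 2 = 0+0+0+0+0+0+0+0+0+0+0+0+0+0+1+0+0+0+0+0+0+0+0+0+0+0 mod 2 = 1
  c[20] = d·G[:,20] = (00000011011011101110110000)·(00000000000000010000000000) mod 2 = 0+0+0+0+0+0+0+0+0+0+0+0+0+0+0+0+0+0+0+0+0+0+0+0+0+0 mod 2 = 0
  c[21] = d·G[:,21] = (00000011011011101110110000)·(00000000000000001000000000) mod 2 = 0+0+0+0+0+0+0+0+0+0+0+0+0+0+0+0+1+0+0+0+0+0+0+0+0+0 mod 2 = 1
  c[22] = d·G[:,22] = (00000011011011101110110000)·(00000000000000000100000000) mod 2 = 0+0+0+0+0+0+0+0+0+0+0+0+0+0+0+0+0+1+0+0+0+0+0+0+0+0 mod 2 = 1
  c[23] = d·G[:,23] = (00000011011011101110110000)·(00000000000000000010000000) mod 2 = 0+0+0+0+0+0+0+0+0+0+0+0+0+0+0+0+0+0+1+0+0+0+0+0+0+0 mod 2 = 1
  c[24] = d·G[:,24] = (00000011011011101110110000)·(00000000000000000001000000) mod 2 = 0+0+0+0+0+0+0+0+0+0+0+0+0+0+0+0+0+0+0+0+0+0+0+0+0+0 mod 2 = 0
  c[25] = d·G[:,25] = (00000011011011101110110000)·(00000000000000000000100000) mod 2 = 0+0+0+0+0+0+0+0+0+0+0+0+0+0+0+0+0+0+0+0+1+0+0+0+0+0 mod 2 = 1
  c[26] = d·G[:,26] = (00000011011011101110110000)·(00000000000000000000010000) mod 2 = 0+0+0+0+0+0+0+0+0+0+0+0+0+0+0+0+0+0+0+0+0+1+0+0+0+0 mod 2 = 1
  c[27] = d·G[:,27] = (00000011011011101110110000)·(00000000000000000000001000) mod 2 = 0+0+0+0+0+0+0+0+0+0+0+0+0+0+0+0+0+0+0+0+0+0+0+0+0+0 mod 2 = 0
  c[28] = d·G[:,28] = (00000011011011101110110000)·(00000000000000000000000100) mod 2 = 0+0+0+0+0+0+0+0+0+0+0+0+0+0+0+0+0+0+0+0+0+0+0+0+0+0 mod 2 = 0
  c[29] = d·G[:,29] = (00000011011011101110110000)·(00000000000000000000000010) mod 2 = 0+0+0+0+0+0+0+0+0+0+0+0+0+0+0+0+0+0+0+0+0+0+0+0+0+0 mod 2 = 0
  c[30] = d·G[:,30] = (00000011011011101110110000)·(00000000000000000000000001) mod 2 = 0+0+0+0+0+0+0+0+0+0+0+0+0+0+0+0+0+0+0+0+0+0+0+0+0+0 mod 2 = 0
Codeword = 1100000100110110011101110110000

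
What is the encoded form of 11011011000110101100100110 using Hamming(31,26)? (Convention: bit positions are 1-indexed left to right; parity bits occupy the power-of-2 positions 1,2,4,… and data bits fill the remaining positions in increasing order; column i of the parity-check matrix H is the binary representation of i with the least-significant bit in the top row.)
Codeword c = d · G (mod 2), d = 11011011000110101100100110:
  c[0] = d·G[:,0] = (11011011000110101100100110)·(11011010101101010101010101) mod 2 = 1+1+0+1+1+0+1+0+0+0+0+1+0+0+0+0+0+1+0+0+0+0+0+1+0+0 mod 2 = 0
  c[1] = d·G[:,1] = (11011011000110101100100110)·(10110110011011001100110011) mod 2 = 1+0+0+1+0+0+1+0+0+0+0+0+1+0+0+0+1+1+0+0+1+0+0+0+1+0 mod 2 = 0
  c[2] = d·G[:,2] = (11011011000110101100100110)·(10000000000000000000000000) mod 2 = 1+0+0+0+0+0+0+0+0+0+0+0+0+0+0+0+0+0+0+0+0+0+0+0+0+0 mod 2 = 1
  c[3] = d·G[:,3] = (11011011000110101100100110)·(01110001111000111100001111) mod 2 = 0+1+0+1+0+0+0+1+0+0+0+0+0+0+1+0+1+1+0+0+0+0+0+1+1+0 mod 2 = 0
  c[4] = d·G[:,4] = (11011011000110101100100110)·(01000000000000000000000000) mod 2 = 0+1+0+0+0+0+0+0+0+0+0+0+0+0+0+0+0+0+0+0+0+0+0+0+0+0 mod 2 = 1
  c[5] = d·G[:,5] = (11011011000110101100100110)·(00100000000000000000000000) mod 2 = 0+0+0+0+0+0+0+0+0+0+0+0+0+0+0+0+0+0+0+0+0+0+0+0+0+0 mod 2 = 0
  c[6] = d·G[:,6] = (11011011000110101100100110)·(00010000000000000000000000) mod 2 = 0+0+0+1+0+0+0+0+0+0+0+0+0+0+0+0+0+0+0+0+0+0+0+0+0+0 mod 2 = 1
  c[7] = d·G[:,7] = (11011011000110101100100110)·(00001111111000000011111111) mod 2 = 0+0+0+0+1+0+1+1+0+0+0+0+0+0+0+0+0+0+0+0+1+0+0+1+1+0 mod 2 = 0
  c[8] = d·G[:,8] = (11011011000110101100100110)·(00001000000000000000000000) mod 2 = 0+0+0+0+1+0+0+0+0+0+0+0+0+0+0+0+0+0+0+0+0+0+0+0+0+0 mod 2 = 1
  c[9] = d·G[:,9] = (11011011000110101100100110)·(00000100000000000000000000) mod 2 = 0+0+0+0+0+0+0+0+0+0+0+0+0+0+0+0+0+0+0+0+0+0+0+0+0+0 mod 2 = 0
  c[10] = d·G[:,10] = (11011011000110101100100110)·(00000010000000000000000000) mod 2 = 0+0+0+0+0+0+1+0+0+0+0+0+0+0+0+0+0+0+0+0+0+0+0+0+0+0 mod 2 = 1
  c[11] = d·G[:,11] = (11011011000110101100100110)·(00000001000000000000000000) mod 2 = 0+0+0+0+0+0+0+1+0+0+0+0+0+0+0+0+0+0+0+0+0+0+0+0+0+0 mod 2 = 1
  c[12] = d·G[:,12] = (11011011000110101100100110)·(00000000100000000000000000) mod 2 = 0+0+0+0+0+0+0+0+0+0+0+0+0+0+0+0+0+0+0+0+0+0+0+0+0+0 mod 2 = 0
  c[13] = d·G[:,13] = (11011011000110101100100110)·(00000000010000000000000000) mod 2 = 0+0+0+0+0+0+0+0+0+0+0+0+0+0+0+0+0+0+0+0+0+0+0+0+0+0 mod 2 = 0
  c[14] = d·G[:,14] = (11011011000110101100100110)·(00000000001000000000000000) mod 2 = 0+0+0+0+0+0+0+0+0+0+0+0+0+0+0+0+0+0+0+0+0+0+0+0+0+0 mod 2 = 0
  c[15] = d·G[:,15] = (11011011000110101100100110)·(00000000000111111111111111) mod 2 = 0+0+0+0+0+0+0+0+0+0+0+1+1+0+1+0+1+1+0+0+1+0+0+1+1+0 mod 2 = 0
  c[16] = d·G[:,16] = (11011011000110101100100110)·(00000000000100000000000000) mod 2 = 0+0+0+0+0+0+0+0+0+0+0+1+0+0+0+0+0+0+0+0+0+0+0+0+0+0 mod 2 = 1
  c[17] = d·G[:,17] = (11011011000110101100100110)·(00000000000010000000000000) mod 2 = 0+0+0+0+0+0+0+0+0+0+0+0+1+0+0+0+0+0+0+0+0+0+0+0+0+0 mod 2 = 1
  c[18] = d·G[:,18] = (11011011000110101100100110)·(00000000000001000000000000) mod 2 = 0+0+0+0+0+0+0+0+0+0+0+0+0+0+0+0+0+0+0+0+0+0+0+0+0+0 mod 2 = 0
  c[19] = d·G[:,19] = (11011011000110101100100110)·(00000000000000100000000000) mod 2 = 0+0+0+0+0+0+0+0+0+0+0+0+0+0+1+0+0+0+0+0+0+0+0+0+0+0 mod 2 = 1
  c[20] = d·G[:,20] = (11011011000110101100100110)·(00000000000000010000000000) mod 2 = 0+0+0+0+0+0+0+0+0+0+0+0+0+0+0+0+0+0+0+0+0+0+0+0+0+0 mod 2 = 0
  c[21] = d·G[:,21] = (11011011000110101100100110)·(00000000000000001000000000) mod 2 = 0+0+0+0+0+0+0+0+0+0+0+0+0+0+0+0+1+0+0+0+0+0+0+0+0+0 mod 2 = 1
  c[22] = d·G[:,22] = (11011011000110101100100110)·(00000000000000000100000000) mod 2 = 0+0+0+0+0+0+0+0+0+0+0+0+0+0+0+0+0+1+0+0+0+0+0+0+0+0 mod 2 = 1
  c[23] = d·G[:,23] = (11011011000110101100100110)·(00000000000000000010000000) mod 2 = 0+0+0+0+0+0+0+0+0+0+0+0+0+0+0+0+0+0+0+0+0+0+0+0+0+0 mod 2 = 0
  c[24] = d·G[:,24] = (11011011000110101100100110)·(00000000000000000001000000) mod 2 = 0+0+0+0+0+0+0+0+0+0+0+0+0+0+0+0+0+0+0+0+0+0+0+0+0+0 mod 2 = 0
  c[25] = d·G[:,25] = (11011011000110101100100110)·(00000000000000000000100000) mod 2 = 0+0+0+0+0+0+0+0+0+0+0+0+0+0+0+0+0+0+0+0+1+0+0+0+0+0 mod 2 = 1
  c[26] = d·G[:,26] = (11011011000110101100100110)·(00000000000000000000010000) mod 2 = 0+0+0+0+0+0+0+0+0+0+0+0+0+0+0+0+0+0+0+0+0+0+0+0+0+0 mod 2 = 0
  c[27] = d·G[:,27] = (11011011000110101100100110)·(00000000000000000000001000) mod 2 = 0+0+0+0+0+0+0+0+0+0+0+0+0+0+0+0+0+0+0+0+0+0+0+0+0+0 mod 2 = 0
  c[28] = d·G[:,28] = (11011011000110101100100110)·(00000000000000000000000100) mod 2 = 0+0+0+0+0+0+0+0+0+0+0+0+0+0+0+0+0+0+0+0+0+0+0+1+0+0 mod 2 = 1
  c[29] = d·G[:,29] = (11011011000110101100100110)·(00000000000000000000000010) mod 2 = 0+0+0+0+0+0+0+0+0+0+0+0+0+0+0+0+0+0+0+0+0+0+0+0+1+0 mod 2 = 1
  c[30] = d·G[:,30] = (11011011000110101100100110)·(00000000000000000000000001) mod 2 = 0+0+0+0+0+0+0+0+0+0+0+0+0+0+0+0+0+0+0+0+0+0+0+0+0+0 mod 2 = 0
Codeword = 0010101010110000110101100100110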